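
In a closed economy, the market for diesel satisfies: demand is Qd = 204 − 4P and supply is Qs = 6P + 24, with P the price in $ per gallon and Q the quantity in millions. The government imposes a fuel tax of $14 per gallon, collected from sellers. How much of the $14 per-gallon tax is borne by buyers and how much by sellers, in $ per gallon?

Buyers bear $8.4 per gallon; sellers bear $5.6 per gallon.

Without the tax, 204 − 4P = 6P + 24 gives 10P = 180, so P* = $18 and Q* = 132.
With the tax collected from sellers, supply shifts: Qs = 6(P − 14) + 24.
Solving gives Q = 98.4 with buyers paying $26.4 and sellers receiving $12.4 (the $14 wedge).
Burden on buyers: $8.4; on sellers: $5.6. (They sum to $14.)
The less price-elastic side of the market bears the larger share of a per-unit tax.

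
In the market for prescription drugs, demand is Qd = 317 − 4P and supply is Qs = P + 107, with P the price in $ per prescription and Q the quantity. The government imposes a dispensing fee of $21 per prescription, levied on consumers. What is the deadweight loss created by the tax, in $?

Deadweight loss = $176.4.

Without the tax, 317 − 4P = P + 107 gives 5P = 210, so P* = $42 and Q* = 149.
With the tax collected from consumers, demand (in seller-price terms) shifts: Qd = 317 − 4(P + 21).
New equilibrium: consumers pay $46.2, suppliers receive $25.2, Q = 132.2. (Wedge: Pb − Ps = 21.)
Quantity falls by |ΔQ| = |149 − 132.2| = 16.8.
DWL = ½ · t · |ΔQ| = ½ · 21 · 16.8 = $176.4.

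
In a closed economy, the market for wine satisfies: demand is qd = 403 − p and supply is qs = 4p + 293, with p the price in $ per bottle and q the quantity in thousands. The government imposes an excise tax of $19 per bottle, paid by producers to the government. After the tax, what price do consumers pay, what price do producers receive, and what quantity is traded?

Consumers pay $37.2; producers receive $18.2; quantity = 365.8.

Without the tax, 403 − p = 4p + 293 gives 5p = 110, so p* = $22 and q* = 381.
With the tax collected from producers, supply shifts: qs = 4(p − 19) + 293.
Solving gives q = 365.8 with consumers paying $37.2 and producers receiving $18.2 (the $19 wedge).
The less price-elastic side of the market bears the larger share of a per-unit tax.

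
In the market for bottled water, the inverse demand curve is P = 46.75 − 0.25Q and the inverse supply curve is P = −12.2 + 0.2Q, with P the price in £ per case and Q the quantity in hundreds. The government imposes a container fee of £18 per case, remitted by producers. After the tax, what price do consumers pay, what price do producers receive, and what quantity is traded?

Rewrite in direct form: Qd = 187 − 4P and Qs = 5P + 61.
Without the tax, 187 − 4P = 5P + 61 gives 9P = 126, so P* = £14 and Q* = 131.
With the tax collected from producers, supply shifts: Qs = 5(P − 18) + 61.
Solving gives Q = 91 with consumers paying £24 and producers receiving £6 (the £18 wedge).
The less price-elastic side of the market bears the larger share of a per-unit tax.

Consumers pay £24; producers receive £6; quantity = 91.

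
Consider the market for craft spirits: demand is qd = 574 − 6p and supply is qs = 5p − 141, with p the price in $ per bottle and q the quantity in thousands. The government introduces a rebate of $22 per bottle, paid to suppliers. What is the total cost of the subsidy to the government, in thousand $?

Government outlay = $5368 thousand.

Before the subsidy: set 574 − 6p = 5p − 141 → p* = $65, q* = 184.
With a per-unit subsidy paid to suppliers, each receives p + 22 per unit sold, so supply becomes qs = 5(p + 22) − 141.
Solving gives q = 244 with buyers paying $55 and suppliers receiving $77 (the $22 wedge).
Outlay = t · Q = 22 · 244 = $5368.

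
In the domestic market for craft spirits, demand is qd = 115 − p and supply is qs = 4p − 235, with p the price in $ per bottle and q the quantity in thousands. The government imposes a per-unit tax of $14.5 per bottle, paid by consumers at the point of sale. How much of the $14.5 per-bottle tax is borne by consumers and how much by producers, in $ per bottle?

Before the tax: set 115 − p = 4p − 235 → p* = $70, q* = 45.
With the tax collected from consumers, demand (in seller-price terms) shifts: qd = 115 − (p + 14.5).
Solving gives q = 33.4 with consumers paying $81.6 and producers receiving $67.1 (the $14.5 wedge).
Burden on consumers: $11.6; on producers: $2.9. (They sum to $14.5.)

Consumers bear $11.6 per bottle; producers bear $2.9 per bottle.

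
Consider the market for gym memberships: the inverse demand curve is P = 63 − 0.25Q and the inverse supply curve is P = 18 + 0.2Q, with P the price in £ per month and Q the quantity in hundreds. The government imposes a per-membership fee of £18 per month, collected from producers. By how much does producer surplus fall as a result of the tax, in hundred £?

Rewrite in direct form: Qd = 252 − 4P and Qs = 5P − 90.
Before the tax: set 252 − 4P = 5P − 90 → P* = £38, Q* = 100.
With the tax collected from producers, supply shifts: Qs = 5(P − 18) − 90.
New equilibrium: consumers pay £48, producers receive £30, Q = 60. (Wedge: Pb − Ps = 18.)
ΔPS is the trapezoid between Q = 60 and Q = 100 of height £8: ½ · (100 + 60) · 8 = £640.

Producer surplus falls by £640 hundred.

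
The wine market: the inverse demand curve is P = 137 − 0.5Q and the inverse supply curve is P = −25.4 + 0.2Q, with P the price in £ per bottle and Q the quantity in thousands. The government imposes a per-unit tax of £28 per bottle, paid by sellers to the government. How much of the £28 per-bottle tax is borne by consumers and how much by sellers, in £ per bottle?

Consumers bear £20 per bottle; sellers bear £8 per bottle.

Inverting to Q(P) form: Qd = 274 − 2P; Qs = 5P + 127.
Without the tax, 274 − 2P = 5P + 127 gives 7P = 147, so P* = £21 and Q* = 232.
With the tax collected from sellers, supply shifts: Qs = 5(P − 28) + 127.
New equilibrium: consumers pay £41, sellers receive £13, Q = 192. (Wedge: Pb − Ps = 28.)
Burden on consumers: £20; on sellers: £8. (They sum to £28.)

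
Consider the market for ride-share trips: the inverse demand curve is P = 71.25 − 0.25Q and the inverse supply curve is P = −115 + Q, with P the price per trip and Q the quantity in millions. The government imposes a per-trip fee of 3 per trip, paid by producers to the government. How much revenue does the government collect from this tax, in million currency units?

Tax revenue = 439.8 million.

Inverting to Q(P) form: Qd = 285 − 4P; Qs = P + 115.
Without the tax, 285 − 4P = P + 115 gives 5P = 170, so P* = 34 and Q* = 149.
With the tax collected from producers, supply shifts: Qs = (P − 3) + 115.
Solving gives Q = 146.6 with buyers paying 34.6 and producers receiving 31.6 (the 3 wedge).
Revenue = t · Q = 3 · 146.6 = 439.8.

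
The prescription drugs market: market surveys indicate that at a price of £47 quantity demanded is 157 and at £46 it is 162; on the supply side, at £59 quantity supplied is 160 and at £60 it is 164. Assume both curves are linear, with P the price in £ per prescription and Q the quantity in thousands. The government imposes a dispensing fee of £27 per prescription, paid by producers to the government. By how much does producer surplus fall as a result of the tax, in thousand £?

Demand slope: (162 − 157)/(46 − 47) = -5, so Qd = 392 − 5P.
Supply slope: (164 − 160)/(60 − 59) = 4, so Qs = 4P − 76.
Before the tax: set 392 − 5P = 4P − 76 → P* = £52, Q* = 132.
With the tax collected from producers, supply shifts: Qs = 4(P − 27) − 76.
Solving gives Q = 72 with buyers paying £64 and producers receiving £37 (the £27 wedge).
ΔPS is the trapezoid between Q = 72 and Q = 132 of height £15: ½ · (132 + 72) · 15 = £1530.

Producer surplus falls by £1530 thousand.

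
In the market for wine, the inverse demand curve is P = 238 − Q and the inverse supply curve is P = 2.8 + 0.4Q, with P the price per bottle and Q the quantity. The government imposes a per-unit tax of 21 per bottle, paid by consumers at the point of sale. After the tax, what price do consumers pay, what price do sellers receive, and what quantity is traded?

Inverting to Q(P) form: Qd = 238 − P; Qs = 2.5P − 7.
Without the tax, 238 − P = 2.5P − 7 gives 3.5P = 245, so P* = 70 and Q* = 168.
With the tax collected from consumers, demand (in seller-price terms) shifts: Qd = 238 − (P + 21).
New equilibrium: consumers pay 85, sellers receive 64, Q = 153. (Wedge: Pb − Ps = 21.)

Consumers pay 85; sellers receive 64; quantity = 153.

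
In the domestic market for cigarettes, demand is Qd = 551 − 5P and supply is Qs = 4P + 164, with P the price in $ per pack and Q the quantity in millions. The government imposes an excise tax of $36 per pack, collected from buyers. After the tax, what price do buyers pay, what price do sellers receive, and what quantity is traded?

Buyers pay $59; sellers receive $23; quantity = 256.

Before the tax: set 551 − 5P = 4P + 164 → P* = $43, Q* = 336.
With the tax collected from buyers, demand (in seller-price terms) shifts: Qd = 551 − 5(P + 36).
New equilibrium: buyers pay $59, sellers receive $23, Q = 256. (Wedge: Pb − Ps = 36.)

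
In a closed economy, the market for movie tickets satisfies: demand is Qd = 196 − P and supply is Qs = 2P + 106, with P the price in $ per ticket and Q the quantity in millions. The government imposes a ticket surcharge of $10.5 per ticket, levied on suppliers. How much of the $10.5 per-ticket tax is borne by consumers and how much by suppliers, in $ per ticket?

Consumers bear $7 per ticket; suppliers bear $3.5 per ticket.

Before the tax: set 196 − P = 2P + 106 → P* = $30, Q* = 166.
With the tax collected from suppliers, supply shifts: Qs = 2(P − 10.5) + 106.
Solving gives Q = 159 with consumers paying $37 and suppliers receiving $26.5 (the $10.5 wedge).
Burden on consumers: $7; on suppliers: $3.5. (They sum to $10.5.)
The less price-elastic side of the market bears the larger share of a per-unit tax.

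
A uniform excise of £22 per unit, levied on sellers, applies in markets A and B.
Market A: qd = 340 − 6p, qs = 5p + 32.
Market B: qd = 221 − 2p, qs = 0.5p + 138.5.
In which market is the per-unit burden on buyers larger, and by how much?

Market A, by £5.6.

Market A: pre-tax p* = £28, q* = 172; post-tax q = 112; per-unit burden on buyers = £10.
Market B: pre-tax p* = £33, q* = 155; post-tax q = 146.2; per-unit burden on buyers = £4.4.
Difference: £10 vs £4.4 → market A is larger by £5.6.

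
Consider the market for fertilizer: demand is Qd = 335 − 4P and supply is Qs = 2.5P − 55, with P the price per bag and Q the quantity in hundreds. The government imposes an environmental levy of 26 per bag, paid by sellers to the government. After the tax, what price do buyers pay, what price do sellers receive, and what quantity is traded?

Buyers pay 70; sellers receive 44; quantity = 55.

Before the tax: set 335 − 4P = 2.5P − 55 → P* = 60, Q* = 95.
With the tax collected from sellers, supply shifts: Qs = 2.5(P − 26) − 55.
New equilibrium: buyers pay 70, sellers receive 44, Q = 55. (Wedge: Pb − Ps = 26.)
The less price-elastic side of the market bears the larger share of a per-unit tax.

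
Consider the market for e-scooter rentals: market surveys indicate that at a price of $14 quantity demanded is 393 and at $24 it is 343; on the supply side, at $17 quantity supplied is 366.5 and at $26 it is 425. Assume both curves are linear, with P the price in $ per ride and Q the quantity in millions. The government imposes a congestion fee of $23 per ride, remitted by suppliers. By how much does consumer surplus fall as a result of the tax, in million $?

Demand slope: (343 − 393)/(24 − 14) = -5, so Qd = 463 − 5P.
Supply slope: (425 − 366.5)/(26 − 17) = 6.5, so Qs = 6.5P + 256.
Before the tax: set 463 − 5P = 6.5P + 256 → P* = $18, Q* = 373.
With the tax collected from suppliers, supply shifts: Qs = 6.5(P − 23) + 256.
New equilibrium: consumers pay $31, suppliers receive $8, Q = 308. (Wedge: Pb − Ps = 23.)
ΔCS is the trapezoid between Q = 308 and Q = 373 of height $13: ½ · (373 + 308) · 13 = $4426.5.

Consumer surplus falls by $4426.5 million.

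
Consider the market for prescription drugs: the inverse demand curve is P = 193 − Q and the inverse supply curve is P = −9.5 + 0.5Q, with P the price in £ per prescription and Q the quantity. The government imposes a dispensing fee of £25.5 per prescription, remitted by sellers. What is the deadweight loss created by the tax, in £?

Deadweight loss = £216.75.

Inverting to Q(P) form: Qd = 193 − P; Qs = 2P + 19.
Before the tax: set 193 − P = 2P + 19 → P* = £58, Q* = 135.
With the tax collected from sellers, supply shifts: Qs = 2(P − 25.5) + 19.
New equilibrium: consumers pay £75, sellers receive £49.5, Q = 118. (Wedge: Pb − Ps = 25.5.)
Quantity falls by |ΔQ| = |135 − 118| = 17.
DWL = ½ · t · |ΔQ| = ½ · 25.5 · 17 = £216.75.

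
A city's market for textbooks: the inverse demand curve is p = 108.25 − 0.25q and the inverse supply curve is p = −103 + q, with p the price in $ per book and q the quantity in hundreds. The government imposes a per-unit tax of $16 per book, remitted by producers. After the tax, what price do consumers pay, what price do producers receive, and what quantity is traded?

Consumers pay $69.2; producers receive $53.2; quantity = 156.2.

Rewrite in direct form: qd = 433 − 4p and qs = p + 103.
Before the tax: set 433 − 4p = p + 103 → p* = $66, q* = 169.
With the tax collected from producers, supply shifts: qs = (p − 16) + 103.
New equilibrium: consumers pay $69.2, producers receive $53.2, q = 156.2. (Wedge: pb − ps = 16.)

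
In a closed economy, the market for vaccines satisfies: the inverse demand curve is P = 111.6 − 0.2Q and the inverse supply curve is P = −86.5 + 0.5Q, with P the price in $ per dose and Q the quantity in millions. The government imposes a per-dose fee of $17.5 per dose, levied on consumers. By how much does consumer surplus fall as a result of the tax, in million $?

Inverting to Q(P) form: Qd = 558 − 5P; Qs = 2P + 173.
Without the tax, 558 − 5P = 2P + 173 gives 7P = 385, so P* = $55 and Q* = 283.
With the tax collected from consumers, demand (in seller-price terms) shifts: Qd = 558 − 5(P + 17.5).
Solving gives Q = 258 with consumers paying $60 and suppliers receiving $42.5 (the $17.5 wedge).
ΔCS is the trapezoid between Q = 258 and Q = 283 of height $5: ½ · (283 + 258) · 5 = $1352.5.

Consumer surplus falls by $1352.5 million.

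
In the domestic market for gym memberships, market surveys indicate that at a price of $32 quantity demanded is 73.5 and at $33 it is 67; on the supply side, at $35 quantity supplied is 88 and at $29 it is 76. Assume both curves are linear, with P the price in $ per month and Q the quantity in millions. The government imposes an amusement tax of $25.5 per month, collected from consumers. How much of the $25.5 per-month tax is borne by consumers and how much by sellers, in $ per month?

Demand slope: (67 − 73.5)/(33 − 32) = -6.5, so Qd = 281.5 − 6.5P.
Supply slope: (76 − 88)/(29 − 35) = 2, so Qs = 2P + 18.
Without the tax, 281.5 − 6.5P = 2P + 18 gives 8.5P = 263.5, so P* = $31 and Q* = 80.
With the tax collected from consumers, demand (in seller-price terms) shifts: Qd = 281.5 − 6.5(P + 25.5).
New equilibrium: consumers pay $37, sellers receive $11.5, Q = 41. (Wedge: Pb − Ps = 25.5.)
Burden on consumers: $6; on sellers: $19.5. (They sum to $25.5.)

Consumers bear $6 per month; sellers bear $19.5 per month.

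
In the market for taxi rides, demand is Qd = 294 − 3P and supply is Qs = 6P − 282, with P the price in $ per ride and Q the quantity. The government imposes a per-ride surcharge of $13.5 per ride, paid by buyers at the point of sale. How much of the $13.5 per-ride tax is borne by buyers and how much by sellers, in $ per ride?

Before the tax: set 294 − 3P = 6P − 282 → P* = $64, Q* = 102.
With the tax collected from buyers, demand (in seller-price terms) shifts: Qd = 294 − 3(P + 13.5).
Solving gives Q = 75 with buyers paying $73 and sellers receiving $59.5 (the $13.5 wedge).
Burden on buyers: $9; on sellers: $4.5. (They sum to $13.5.)
The less price-elastic side of the market bears the larger share of a per-unit tax.

Buyers bear $9 per ride; sellers bear $4.5 per ride.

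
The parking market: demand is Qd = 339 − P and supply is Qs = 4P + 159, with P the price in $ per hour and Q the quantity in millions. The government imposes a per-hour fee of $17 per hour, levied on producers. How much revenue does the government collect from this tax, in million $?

Tax revenue = $4919.8 million.

Before the tax: set 339 − P = 4P + 159 → P* = $36, Q* = 303.
With the tax collected from producers, supply shifts: Qs = 4(P − 17) + 159.
Solving gives Q = 289.4 with buyers paying $49.6 and producers receiving $32.6 (the $17 wedge).
Revenue = t · Q = 17 · 289.4 = $4919.8.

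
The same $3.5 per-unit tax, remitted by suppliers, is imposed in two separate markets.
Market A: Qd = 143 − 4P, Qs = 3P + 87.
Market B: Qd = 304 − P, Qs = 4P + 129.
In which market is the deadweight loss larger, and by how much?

Market A, by $5.6.

Market A: pre-tax P* = $8, Q* = 111; post-tax Q = 105; deadweight loss = $10.5.
Market B: pre-tax P* = $35, Q* = 269; post-tax Q = 266.2; deadweight loss = $4.9.
Difference: $10.5 vs $4.9 → market A is larger by $5.6.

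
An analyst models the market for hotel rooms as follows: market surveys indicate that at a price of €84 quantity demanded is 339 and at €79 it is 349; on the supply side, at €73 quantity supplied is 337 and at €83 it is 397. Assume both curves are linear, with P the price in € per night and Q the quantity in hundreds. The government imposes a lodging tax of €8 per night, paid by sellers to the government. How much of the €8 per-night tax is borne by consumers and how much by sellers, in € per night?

Consumers bear €6 per night; sellers bear €2 per night.

Demand slope: (349 − 339)/(79 − 84) = -2, so Qd = 507 − 2P.
Supply slope: (397 − 337)/(83 − 73) = 6, so Qs = 6P − 101.
Before the tax: set 507 − 2P = 6P − 101 → P* = €76, Q* = 355.
With the tax collected from sellers, supply shifts: Qs = 6(P − 8) − 101.
New equilibrium: consumers pay €82, sellers receive €74, Q = 343. (Wedge: Pb − Ps = 8.)
Burden on consumers: €6; on sellers: €2. (They sum to €8.)
The less price-elastic side of the market bears the larger share of a per-unit tax.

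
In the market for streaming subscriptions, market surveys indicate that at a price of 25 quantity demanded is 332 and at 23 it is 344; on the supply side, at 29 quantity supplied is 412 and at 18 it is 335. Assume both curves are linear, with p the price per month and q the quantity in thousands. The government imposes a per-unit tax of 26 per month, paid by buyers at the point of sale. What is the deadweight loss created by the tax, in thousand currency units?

Deadweight loss = 1092 thousand.

Demand slope: (344 − 332)/(23 − 25) = -6, so qd = 482 − 6p.
Supply slope: (335 − 412)/(18 − 29) = 7, so qs = 7p + 209.
Before the tax: set 482 − 6p = 7p + 209 → p* = 21, q* = 356.
With the tax collected from buyers, demand (in seller-price terms) shifts: qd = 482 − 6(p + 26).
New equilibrium: buyers pay 35, suppliers receive 9, q = 272. (Wedge: pb − ps = 26.)
Quantity falls by |ΔQ| = |356 − 272| = 84.
DWL = ½ · t · |ΔQ| = ½ · 26 · 84 = 1092.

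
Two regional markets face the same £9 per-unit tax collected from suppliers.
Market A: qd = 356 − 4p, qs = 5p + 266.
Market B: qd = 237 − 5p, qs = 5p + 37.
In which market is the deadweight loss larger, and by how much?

Market A: pre-tax p* = £10, q* = 316; post-tax q = 296; deadweight loss = £90.
Market B: pre-tax p* = £20, q* = 137; post-tax q = 114.5; deadweight loss = £101.25.
Difference: £90 vs £101.25 → market B is larger by £11.25.

Market B, by £11.25.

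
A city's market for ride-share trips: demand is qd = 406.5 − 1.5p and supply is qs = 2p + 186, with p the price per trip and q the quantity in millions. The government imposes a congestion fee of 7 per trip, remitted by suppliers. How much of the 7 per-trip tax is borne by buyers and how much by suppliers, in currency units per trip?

Before the tax: set 406.5 − 1.5p = 2p + 186 → p* = 63, q* = 312.
With the tax collected from suppliers, supply shifts: qs = 2(p − 7) + 186.
New equilibrium: buyers pay 67, suppliers receive 60, q = 306. (Wedge: pb − ps = 7.)
Burden on buyers: 4; on suppliers: 3. (They sum to 7.)

Buyers bear 4 per trip; suppliers bear 3 per trip.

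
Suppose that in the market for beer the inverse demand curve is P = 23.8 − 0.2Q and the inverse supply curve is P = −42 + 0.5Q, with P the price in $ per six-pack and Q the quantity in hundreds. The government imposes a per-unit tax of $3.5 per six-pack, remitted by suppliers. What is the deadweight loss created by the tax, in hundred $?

Inverting to Q(P) form: Qd = 119 − 5P; Qs = 2P + 84.
Before the tax: set 119 − 5P = 2P + 84 → P* = $5, Q* = 94.
With the tax collected from suppliers, supply shifts: Qs = 2(P − 3.5) + 84.
New equilibrium: consumers pay $6, suppliers receive $2.5, Q = 89. (Wedge: Pb − Ps = 3.5.)
Quantity falls by |ΔQ| = |94 − 89| = 5.
DWL = ½ · t · |ΔQ| = ½ · 3.5 · 5 = $8.75.

Deadweight loss = $8.75 hundred.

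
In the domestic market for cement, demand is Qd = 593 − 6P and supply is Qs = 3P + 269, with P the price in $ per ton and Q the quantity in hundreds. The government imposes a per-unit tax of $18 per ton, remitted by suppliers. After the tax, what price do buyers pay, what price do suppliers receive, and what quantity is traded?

Without the tax, 593 − 6P = 3P + 269 gives 9P = 324, so P* = $36 and Q* = 377.
With the tax collected from suppliers, supply shifts: Qs = 3(P − 18) + 269.
Solving gives Q = 341 with buyers paying $42 and suppliers receiving $24 (the $18 wedge).

Buyers pay $42; suppliers receive $24; quantity = 341.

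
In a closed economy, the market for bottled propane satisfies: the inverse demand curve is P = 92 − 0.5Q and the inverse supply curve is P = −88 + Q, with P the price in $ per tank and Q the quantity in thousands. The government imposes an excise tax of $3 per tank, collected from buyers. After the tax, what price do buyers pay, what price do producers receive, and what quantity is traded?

Inverting to Q(P) form: Qd = 184 − 2P; Qs = P + 88.
Without the tax, 184 − 2P = P + 88 gives 3P = 96, so P* = $32 and Q* = 120.
With the tax collected from buyers, demand (in seller-price terms) shifts: Qd = 184 − 2(P + 3).
New equilibrium: buyers pay $33, producers receive $30, Q = 118. (Wedge: Pb − Ps = 3.)
The less price-elastic side of the market bears the larger share of a per-unit tax.

Buyers pay $33; producers receive $30; quantity = 118.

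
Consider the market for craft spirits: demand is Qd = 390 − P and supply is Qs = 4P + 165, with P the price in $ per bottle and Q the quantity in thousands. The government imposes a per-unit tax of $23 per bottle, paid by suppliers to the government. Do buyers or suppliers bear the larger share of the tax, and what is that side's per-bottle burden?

Without the tax, 390 − P = 4P + 165 gives 5P = 225, so P* = $45 and Q* = 345.
With the tax collected from suppliers, supply shifts: Qs = 4(P − 23) + 165.
New equilibrium: buyers pay $63.4, suppliers receive $40.4, Q = 326.6. (Wedge: Pb − Ps = 23.)
Per-bottle burden: buyers $18.4, suppliers $4.6.
Buyers take the larger share because demand is less price-elastic here (demand slope 1 vs supply slope 4).
The less price-elastic side of the market bears the larger share of a per-unit tax.

Buyers bear the larger share: $18.4 per bottle.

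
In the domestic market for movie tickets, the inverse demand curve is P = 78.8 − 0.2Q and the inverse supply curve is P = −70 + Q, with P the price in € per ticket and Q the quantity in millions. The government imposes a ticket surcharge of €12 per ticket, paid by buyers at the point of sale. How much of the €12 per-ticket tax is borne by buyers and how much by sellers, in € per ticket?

Inverting to Q(P) form: Qd = 394 − 5P; Qs = P + 70.
Without the tax, 394 − 5P = P + 70 gives 6P = 324, so P* = €54 and Q* = 124.
With the tax collected from buyers, demand (in seller-price terms) shifts: Qd = 394 − 5(P + 12).
New equilibrium: buyers pay €56, sellers receive €44, Q = 114. (Wedge: Pb − Ps = 12.)
Burden on buyers: €2; on sellers: €10. (They sum to €12.)

Buyers bear €2 per ticket; sellers bear €10 per ticket.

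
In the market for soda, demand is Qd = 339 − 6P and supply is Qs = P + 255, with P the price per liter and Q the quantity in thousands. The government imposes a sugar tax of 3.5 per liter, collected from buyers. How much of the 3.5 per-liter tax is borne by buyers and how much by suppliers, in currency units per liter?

Buyers bear 0.5 per liter; suppliers bear 3 per liter.

Without the tax, 339 − 6P = P + 255 gives 7P = 84, so P* = 12 and Q* = 267.
With the tax collected from buyers, demand (in seller-price terms) shifts: Qd = 339 − 6(P + 3.5).
Solving gives Q = 264 with buyers paying 12.5 and suppliers receiving 9 (the 3.5 wedge).
Burden on buyers: 0.5; on suppliers: 3. (They sum to 3.5.)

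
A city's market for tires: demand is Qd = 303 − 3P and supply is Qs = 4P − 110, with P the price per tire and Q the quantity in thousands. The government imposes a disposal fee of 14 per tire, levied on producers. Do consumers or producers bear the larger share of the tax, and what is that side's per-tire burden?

Consumers bear the larger share: 8 per tire.

Without the tax, 303 − 3P = 4P − 110 gives 7P = 413, so P* = 59 and Q* = 126.
With the tax collected from producers, supply shifts: Qs = 4(P − 14) − 110.
New equilibrium: consumers pay 67, producers receive 53, Q = 102. (Wedge: Pb − Ps = 14.)
Per-tire burden: consumers 8, producers 6.
Consumers take the larger share because demand is less price-elastic here (demand slope 3 vs supply slope 4).
The less price-elastic side of the market bears the larger share of a per-unit tax.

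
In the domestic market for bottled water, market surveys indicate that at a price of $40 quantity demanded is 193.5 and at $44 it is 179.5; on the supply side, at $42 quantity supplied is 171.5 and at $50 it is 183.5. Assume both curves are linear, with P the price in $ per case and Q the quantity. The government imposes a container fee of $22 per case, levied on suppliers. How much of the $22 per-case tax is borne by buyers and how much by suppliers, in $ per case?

Demand slope: (179.5 − 193.5)/(44 − 40) = -3.5, so Qd = 333.5 − 3.5P.
Supply slope: (183.5 − 171.5)/(50 − 42) = 1.5, so Qs = 1.5P + 108.5.
Without the tax, 333.5 − 3.5P = 1.5P + 108.5 gives 5P = 225, so P* = $45 and Q* = 176.
With the tax collected from suppliers, supply shifts: Qs = 1.5(P − 22) + 108.5.
New equilibrium: buyers pay $51.6, suppliers receive $29.6, Q = 152.9. (Wedge: Pb − Ps = 22.)
Burden on buyers: $6.6; on suppliers: $15.4. (They sum to $22.)
The less price-elastic side of the market bears the larger share of a per-unit tax.

Buyers bear $6.6 per case; suppliers bear $15.4 per case.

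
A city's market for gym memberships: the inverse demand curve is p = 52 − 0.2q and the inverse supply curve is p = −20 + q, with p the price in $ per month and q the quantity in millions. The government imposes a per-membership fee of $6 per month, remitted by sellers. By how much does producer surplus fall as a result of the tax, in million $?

Producer surplus falls by $287.5 million.

Inverting to q(p) form: qd = 260 − 5p; qs = p + 20.
Before the tax: set 260 − 5p = p + 20 → p* = $40, q* = 60.
With the tax collected from sellers, supply shifts: qs = (p − 6) + 20.
New equilibrium: buyers pay $41, sellers receive $35, q = 55. (Wedge: pb − ps = 6.)
ΔPS is the trapezoid between Q = 55 and Q = 60 of height $5: ½ · (60 + 55) · 5 = $287.5.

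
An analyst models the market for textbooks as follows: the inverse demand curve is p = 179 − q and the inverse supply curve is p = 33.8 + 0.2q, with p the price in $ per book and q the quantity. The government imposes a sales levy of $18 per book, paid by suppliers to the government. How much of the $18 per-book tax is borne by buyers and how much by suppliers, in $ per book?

Inverting to q(p) form: qd = 179 − p; qs = 5p − 169.
Without the tax, 179 − p = 5p − 169 gives 6p = 348, so p* = $58 and q* = 121.
With the tax collected from suppliers, supply shifts: qs = 5(p − 18) − 169.
Solving gives q = 106 with buyers paying $73 and suppliers receiving $55 (the $18 wedge).
Burden on buyers: $15; on suppliers: $3. (They sum to $18.)
The less price-elastic side of the market bears the larger share of a per-unit tax.

Buyers bear $15 per book; suppliers bear $3 per book.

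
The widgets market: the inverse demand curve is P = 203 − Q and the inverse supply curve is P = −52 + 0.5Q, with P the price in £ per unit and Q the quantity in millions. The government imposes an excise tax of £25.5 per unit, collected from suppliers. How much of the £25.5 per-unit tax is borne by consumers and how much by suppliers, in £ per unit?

Consumers bear £17 per unit; suppliers bear £8.5 per unit.

Inverting to Q(P) form: Qd = 203 − P; Qs = 2P + 104.
Before the tax: set 203 − P = 2P + 104 → P* = £33, Q* = 170.
With the tax collected from suppliers, supply shifts: Qs = 2(P − 25.5) + 104.
New equilibrium: consumers pay £50, suppliers receive £24.5, Q = 153. (Wedge: Pb − Ps = 25.5.)
Burden on consumers: £17; on suppliers: £8.5. (They sum to £25.5.)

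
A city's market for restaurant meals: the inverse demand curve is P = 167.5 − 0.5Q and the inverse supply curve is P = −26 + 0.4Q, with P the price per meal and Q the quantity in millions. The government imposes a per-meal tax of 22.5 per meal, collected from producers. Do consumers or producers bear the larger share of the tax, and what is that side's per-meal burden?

Consumers bear the larger share: 12.5 per meal.

Rewrite in direct form: Qd = 335 − 2P and Qs = 2.5P + 65.
Without the tax, 335 − 2P = 2.5P + 65 gives 4.5P = 270, so P* = 60 and Q* = 215.
With the tax collected from producers, supply shifts: Qs = 2.5(P − 22.5) + 65.
Solving gives Q = 190 with consumers paying 72.5 and producers receiving 50 (the 22.5 wedge).
Per-meal burden: consumers 12.5, producers 10.
Consumers take the larger share because demand is less price-elastic here (demand slope 2 vs supply slope 2.5).
The less price-elastic side of the market bears the larger share of a per-unit tax.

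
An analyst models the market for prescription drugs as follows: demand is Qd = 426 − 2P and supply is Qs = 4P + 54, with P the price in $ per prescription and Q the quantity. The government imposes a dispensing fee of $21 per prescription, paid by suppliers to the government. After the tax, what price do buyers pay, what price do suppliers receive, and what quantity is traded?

Without the tax, 426 − 2P = 4P + 54 gives 6P = 372, so P* = $62 and Q* = 302.
With the tax collected from suppliers, supply shifts: Qs = 4(P − 21) + 54.
Solving gives Q = 274 with buyers paying $76 and suppliers receiving $55 (the $21 wedge).
The less price-elastic side of the market bears the larger share of a per-unit tax.

Buyers pay $76; suppliers receive $55; quantity = 274.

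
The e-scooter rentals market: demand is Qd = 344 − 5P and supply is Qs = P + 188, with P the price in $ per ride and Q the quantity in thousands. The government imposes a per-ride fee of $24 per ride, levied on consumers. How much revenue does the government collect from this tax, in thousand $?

Tax revenue = $4656 thousand.

Before the tax: set 344 − 5P = P + 188 → P* = $26, Q* = 214.
With the tax collected from consumers, demand (in seller-price terms) shifts: Qd = 344 − 5(P + 24).
Solving gives Q = 194 with consumers paying $30 and suppliers receiving $6 (the $24 wedge).
Revenue = t · Q = 24 · 194 = $4656.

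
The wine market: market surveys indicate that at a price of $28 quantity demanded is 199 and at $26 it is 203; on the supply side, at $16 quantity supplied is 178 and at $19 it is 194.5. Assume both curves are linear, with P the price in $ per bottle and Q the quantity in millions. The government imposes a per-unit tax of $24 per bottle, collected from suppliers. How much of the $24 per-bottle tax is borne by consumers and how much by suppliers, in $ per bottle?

Demand slope: (203 − 199)/(26 − 28) = -2, so Qd = 255 − 2P.
Supply slope: (194.5 − 178)/(19 − 16) = 5.5, so Qs = 5.5P + 90.
Without the tax, 255 − 2P = 5.5P + 90 gives 7.5P = 165, so P* = $22 and Q* = 211.
With the tax collected from suppliers, supply shifts: Qs = 5.5(P − 24) + 90.
Solving gives Q = 175.8 with consumers paying $39.6 and suppliers receiving $15.6 (the $24 wedge).
Burden on consumers: $17.6; on suppliers: $6.4. (They sum to $24.)

Consumers bear $17.6 per bottle; suppliers bear $6.4 per bottle.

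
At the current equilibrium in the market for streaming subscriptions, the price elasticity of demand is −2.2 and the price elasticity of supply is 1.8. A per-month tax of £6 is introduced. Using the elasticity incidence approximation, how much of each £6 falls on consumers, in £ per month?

Consumers bear ≈ £2.7 per month.

Incidence ratio: consumers' share ≈ εs / (εs + |εd|) = 1.8 / (1.8 + 2.2) = 0.45.
So consumers bear ≈ 0.45 × £6 = £2.7; producers bear £3.3.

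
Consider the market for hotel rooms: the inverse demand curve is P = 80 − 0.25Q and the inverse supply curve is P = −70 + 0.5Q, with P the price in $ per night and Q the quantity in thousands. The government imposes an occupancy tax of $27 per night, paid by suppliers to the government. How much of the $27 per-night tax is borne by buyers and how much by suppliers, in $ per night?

Buyers bear $9 per night; suppliers bear $18 per night.

Inverting to Q(P) form: Qd = 320 − 4P; Qs = 2P + 140.
Before the tax: set 320 − 4P = 2P + 140 → P* = $30, Q* = 200.
With the tax collected from suppliers, supply shifts: Qs = 2(P − 27) + 140.
New equilibrium: buyers pay $39, suppliers receive $12, Q = 164. (Wedge: Pb − Ps = 27.)
Burden on buyers: $9; on suppliers: $18. (They sum to $27.)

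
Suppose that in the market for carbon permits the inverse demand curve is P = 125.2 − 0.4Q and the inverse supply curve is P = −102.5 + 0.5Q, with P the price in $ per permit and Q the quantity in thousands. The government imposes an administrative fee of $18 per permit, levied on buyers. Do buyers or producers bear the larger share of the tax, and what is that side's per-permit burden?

Inverting to Q(P) form: Qd = 313 − 2.5P; Qs = 2P + 205.
Before the tax: set 313 − 2.5P = 2P + 205 → P* = $24, Q* = 253.
With the tax collected from buyers, demand (in seller-price terms) shifts: Qd = 313 − 2.5(P + 18).
New equilibrium: buyers pay $32, producers receive $14, Q = 233. (Wedge: Pb − Ps = 18.)
Per-permit burden: buyers $8, producers $10.
Producers take the larger share because supply is less price-elastic here (demand slope 2.5 vs supply slope 2).
The less price-elastic side of the market bears the larger share of a per-unit tax.

Producers bear the larger share: $10 per permit.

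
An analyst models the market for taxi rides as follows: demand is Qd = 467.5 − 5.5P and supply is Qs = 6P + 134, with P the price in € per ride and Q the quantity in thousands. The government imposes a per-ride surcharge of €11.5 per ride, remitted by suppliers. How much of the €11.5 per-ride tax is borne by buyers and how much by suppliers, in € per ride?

Without the tax, 467.5 − 5.5P = 6P + 134 gives 11.5P = 333.5, so P* = €29 and Q* = 308.
With the tax collected from suppliers, supply shifts: Qs = 6(P − 11.5) + 134.
Solving gives Q = 275 with buyers paying €35 and suppliers receiving €23.5 (the €11.5 wedge).
Burden on buyers: €6; on suppliers: €5.5. (They sum to €11.5.)

Buyers bear €6 per ride; suppliers bear €5.5 per ride.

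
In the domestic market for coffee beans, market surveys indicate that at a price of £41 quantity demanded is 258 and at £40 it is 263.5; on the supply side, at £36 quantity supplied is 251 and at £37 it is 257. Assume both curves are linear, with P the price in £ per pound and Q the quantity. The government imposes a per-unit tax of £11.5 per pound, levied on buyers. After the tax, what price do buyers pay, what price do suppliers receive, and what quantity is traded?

Demand slope: (263.5 − 258)/(40 − 41) = -5.5, so Qd = 483.5 − 5.5P.
Supply slope: (257 − 251)/(37 − 36) = 6, so Qs = 6P + 35.
Without the tax, 483.5 − 5.5P = 6P + 35 gives 11.5P = 448.5, so P* = £39 and Q* = 269.
With the tax collected from buyers, demand (in seller-price terms) shifts: Qd = 483.5 − 5.5(P + 11.5).
New equilibrium: buyers pay £45, suppliers receive £33.5, Q = 236. (Wedge: Pb − Ps = 11.5.)

Buyers pay £45; suppliers receive £33.5; quantity = 236.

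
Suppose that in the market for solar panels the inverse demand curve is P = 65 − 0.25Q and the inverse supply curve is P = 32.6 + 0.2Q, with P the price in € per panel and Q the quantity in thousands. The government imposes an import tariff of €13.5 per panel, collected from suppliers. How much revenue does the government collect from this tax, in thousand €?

Rewrite in direct form: Qd = 260 − 4P and Qs = 5P − 163.
Without the tax, 260 − 4P = 5P − 163 gives 9P = 423, so P* = €47 and Q* = 72.
With the tax collected from suppliers, supply shifts: Qs = 5(P − 13.5) − 163.
New equilibrium: consumers pay €54.5, suppliers receive €41, Q = 42. (Wedge: Pb − Ps = 13.5.)
Revenue = t · Q = 13.5 · 42 = €567.

Tax revenue = €567 thousand.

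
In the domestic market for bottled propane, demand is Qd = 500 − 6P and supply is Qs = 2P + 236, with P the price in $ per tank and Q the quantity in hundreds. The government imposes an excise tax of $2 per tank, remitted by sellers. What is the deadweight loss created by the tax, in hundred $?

Deadweight loss = $3 hundred.

Before the tax: set 500 − 6P = 2P + 236 → P* = $33, Q* = 302.
With the tax collected from sellers, supply shifts: Qs = 2(P − 2) + 236.
New equilibrium: buyers pay $33.5, sellers receive $31.5, Q = 299. (Wedge: Pb − Ps = 2.)
Quantity falls by |ΔQ| = |302 − 299| = 3.
DWL = ½ · t · |ΔQ| = ½ · 2 · 3 = $3.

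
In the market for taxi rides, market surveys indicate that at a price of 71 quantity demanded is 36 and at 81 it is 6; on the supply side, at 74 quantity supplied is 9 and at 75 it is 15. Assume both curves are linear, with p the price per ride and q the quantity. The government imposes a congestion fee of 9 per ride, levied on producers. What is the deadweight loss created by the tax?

Demand slope: (6 − 36)/(81 − 71) = -3, so qd = 249 − 3p.
Supply slope: (15 − 9)/(75 − 74) = 6, so qs = 6p − 435.
Before the tax: set 249 − 3p = 6p − 435 → p* = 76, q* = 21.
With the tax collected from producers, supply shifts: qs = 6(p − 9) − 435.
New equilibrium: consumers pay 82, producers receive 73, q = 3. (Wedge: pb − ps = 9.)
Quantity falls by |ΔQ| = |21 − 3| = 18.
DWL = ½ · t · |ΔQ| = ½ · 9 · 18 = 81.

Deadweight loss = 81.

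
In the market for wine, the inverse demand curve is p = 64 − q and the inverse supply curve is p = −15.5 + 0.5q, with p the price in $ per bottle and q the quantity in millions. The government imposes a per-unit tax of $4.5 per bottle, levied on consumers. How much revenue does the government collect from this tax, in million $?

Tax revenue = $225 million.

Rewrite in direct form: qd = 64 − p and qs = 2p + 31.
Before the tax: set 64 − p = 2p + 31 → p* = $11, q* = 53.
With the tax collected from consumers, demand (in seller-price terms) shifts: qd = 64 − (p + 4.5).
New equilibrium: consumers pay $14, producers receive $9.5, q = 50. (Wedge: pb − ps = 4.5.)
Revenue = t · Q = 4.5 · 50 = $225.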